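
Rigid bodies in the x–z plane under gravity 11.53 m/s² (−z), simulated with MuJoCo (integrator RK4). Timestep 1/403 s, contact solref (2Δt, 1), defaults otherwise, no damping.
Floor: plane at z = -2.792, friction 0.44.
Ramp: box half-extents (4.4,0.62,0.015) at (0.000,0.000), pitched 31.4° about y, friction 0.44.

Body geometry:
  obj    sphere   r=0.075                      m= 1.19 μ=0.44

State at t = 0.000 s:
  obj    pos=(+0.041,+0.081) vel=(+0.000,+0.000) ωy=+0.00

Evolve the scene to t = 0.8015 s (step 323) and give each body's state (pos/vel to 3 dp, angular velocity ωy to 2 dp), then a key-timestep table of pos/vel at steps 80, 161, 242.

State at t = 0.8015 s:
  obj    pos=(+1.217,-0.638) vel=(+2.936,-1.792) ωy=+45.85

Key-timestep trajectory:
   step    t(s)  obj.x    obj.z    obj.vx   obj.vz 
     80  0.1985   +0.113  +0.036  +0.727  -0.444
    161  0.3995   +0.333  -0.098  +1.463  -0.893
    242  0.6005   +0.701  -0.323  +2.199  -1.343


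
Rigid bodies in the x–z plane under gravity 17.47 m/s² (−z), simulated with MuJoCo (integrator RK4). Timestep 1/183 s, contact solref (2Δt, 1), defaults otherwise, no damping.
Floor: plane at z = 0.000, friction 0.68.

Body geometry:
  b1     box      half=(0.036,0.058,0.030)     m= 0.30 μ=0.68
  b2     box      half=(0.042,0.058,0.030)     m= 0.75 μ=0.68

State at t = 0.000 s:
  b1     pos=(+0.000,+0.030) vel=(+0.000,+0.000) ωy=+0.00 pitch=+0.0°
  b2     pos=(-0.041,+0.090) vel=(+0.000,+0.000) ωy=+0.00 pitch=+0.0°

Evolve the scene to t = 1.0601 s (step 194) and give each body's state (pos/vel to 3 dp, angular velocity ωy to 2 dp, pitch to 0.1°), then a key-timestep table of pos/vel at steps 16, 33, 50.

State at t = 1.0601 s:
  b1     pos=(+0.000,+0.030) vel=(+0.000,+0.000) ωy=+0.00 pitch=+0.0°
  b2     pos=(-0.079,+0.042) vel=(+0.000,+0.000) ωy=+0.00 pitch=-90.0°

Key-timestep trajectory:
   step    t(s)  b1.x    b1.z    b1.vx   b1.vz   b2.x    b2.z    b2.vx   b2.vz 
     16  0.0874   +0.000  +0.030  +0.002  +0.000   -0.047  +0.088  -0.165  -0.064
     33  0.1803   +0.000  +0.030  +0.000  +0.000   -0.072  +0.052  -0.311  -1.001
     50  0.2732   +0.000  +0.030  +0.000  +0.000   -0.079  +0.042  +0.106  -0.023


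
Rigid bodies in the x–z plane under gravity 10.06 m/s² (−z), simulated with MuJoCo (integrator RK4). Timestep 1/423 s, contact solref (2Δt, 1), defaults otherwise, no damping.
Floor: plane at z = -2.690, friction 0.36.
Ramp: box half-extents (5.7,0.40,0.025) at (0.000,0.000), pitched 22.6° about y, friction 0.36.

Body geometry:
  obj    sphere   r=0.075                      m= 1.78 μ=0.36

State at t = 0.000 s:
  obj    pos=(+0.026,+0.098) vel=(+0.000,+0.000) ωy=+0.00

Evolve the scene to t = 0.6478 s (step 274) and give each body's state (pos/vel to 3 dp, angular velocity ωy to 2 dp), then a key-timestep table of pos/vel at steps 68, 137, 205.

State at t = 0.6478 s:
  obj    pos=(+0.561,-0.125) vel=(+1.651,-0.687) ωy=+23.85

Key-timestep trajectory:
   step    t(s)  obj.x    obj.z    obj.vx   obj.vz 
     68  0.1608   +0.059  +0.084  +0.410  -0.171
    137  0.3239   +0.160  +0.042  +0.826  -0.344
    205  0.4846   +0.325  -0.027  +1.236  -0.514


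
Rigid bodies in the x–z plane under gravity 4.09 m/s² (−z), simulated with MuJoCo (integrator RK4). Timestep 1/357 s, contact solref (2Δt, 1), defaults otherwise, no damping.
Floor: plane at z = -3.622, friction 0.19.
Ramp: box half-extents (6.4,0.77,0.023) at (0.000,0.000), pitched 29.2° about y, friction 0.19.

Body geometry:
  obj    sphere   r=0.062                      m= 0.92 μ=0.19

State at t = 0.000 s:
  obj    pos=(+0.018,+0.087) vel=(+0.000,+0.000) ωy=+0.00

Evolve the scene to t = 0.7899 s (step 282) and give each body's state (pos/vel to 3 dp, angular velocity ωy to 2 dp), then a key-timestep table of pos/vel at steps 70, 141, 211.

State at t = 0.7899 s:
  obj    pos=(+0.406,-0.130) vel=(+0.983,-0.549) ωy=+18.15

Key-timestep trajectory:
   step    t(s)  obj.x    obj.z    obj.vx   obj.vz 
     70  0.1961   +0.042  +0.074  +0.244  -0.136
    141  0.3950   +0.115  +0.033  +0.491  -0.275
    211  0.5910   +0.235  -0.034  +0.735  -0.411


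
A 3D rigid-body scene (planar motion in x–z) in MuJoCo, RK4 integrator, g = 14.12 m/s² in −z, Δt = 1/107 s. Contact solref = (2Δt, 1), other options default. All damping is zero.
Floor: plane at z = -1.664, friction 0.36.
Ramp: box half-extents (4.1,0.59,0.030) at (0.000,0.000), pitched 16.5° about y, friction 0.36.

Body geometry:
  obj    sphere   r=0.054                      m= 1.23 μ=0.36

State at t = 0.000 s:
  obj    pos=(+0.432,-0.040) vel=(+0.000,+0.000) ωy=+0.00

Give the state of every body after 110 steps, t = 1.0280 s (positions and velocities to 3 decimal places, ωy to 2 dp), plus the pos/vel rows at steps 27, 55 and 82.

State at t = 1.0280 s:
  obj    pos=(+1.883,-0.470) vel=(+2.823,-0.836) ωy=+54.52

Key-timestep trajectory:
   step    t(s)  obj.x    obj.z    obj.vx   obj.vz 
     27  0.2523   +0.519  -0.066  +0.693  -0.205
     55  0.5140   +0.795  -0.148  +1.412  -0.418
     82  0.7664   +1.238  -0.279  +2.104  -0.623


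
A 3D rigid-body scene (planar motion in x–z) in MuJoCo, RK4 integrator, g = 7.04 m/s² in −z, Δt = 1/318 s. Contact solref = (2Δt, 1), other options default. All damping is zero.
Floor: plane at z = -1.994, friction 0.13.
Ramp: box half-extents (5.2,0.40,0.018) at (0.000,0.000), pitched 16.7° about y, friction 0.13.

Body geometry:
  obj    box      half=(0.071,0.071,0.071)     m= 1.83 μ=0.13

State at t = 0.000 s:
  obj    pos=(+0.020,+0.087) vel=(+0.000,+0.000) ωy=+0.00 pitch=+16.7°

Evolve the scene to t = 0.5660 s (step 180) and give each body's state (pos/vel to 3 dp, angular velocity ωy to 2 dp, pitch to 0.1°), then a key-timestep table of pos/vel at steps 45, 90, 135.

State at t = 0.5660 s:
  obj    pos=(+0.196,+0.034) vel=(+0.624,-0.173) ωy=+0.00 pitch=+16.7°

Key-timestep trajectory:
   step    t(s)  obj.x    obj.z    obj.vx   obj.vz 
     45  0.1415   +0.031  +0.084  +0.155  -0.047
     90  0.2830   +0.064  +0.074  +0.311  -0.091
    135  0.4245   +0.119  +0.057  +0.467  -0.134


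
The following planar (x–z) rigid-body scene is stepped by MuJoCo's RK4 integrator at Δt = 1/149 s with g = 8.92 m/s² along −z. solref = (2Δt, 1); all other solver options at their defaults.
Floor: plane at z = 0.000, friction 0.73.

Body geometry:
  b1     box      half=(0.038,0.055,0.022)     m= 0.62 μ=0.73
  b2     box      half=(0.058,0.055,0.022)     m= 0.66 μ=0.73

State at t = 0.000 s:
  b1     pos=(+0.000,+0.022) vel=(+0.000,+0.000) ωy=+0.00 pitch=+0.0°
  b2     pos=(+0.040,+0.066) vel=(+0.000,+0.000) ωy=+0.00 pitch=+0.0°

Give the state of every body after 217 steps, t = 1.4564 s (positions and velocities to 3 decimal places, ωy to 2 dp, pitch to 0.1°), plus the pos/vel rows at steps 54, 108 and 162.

State at t = 1.4564 s:
  b1     pos=(-0.001,+0.022) vel=(-0.001,+0.000) ωy=+0.00 pitch=+0.0°
  b2     pos=(+0.055,+0.057) vel=(+0.000,+0.000) ωy=-0.02 pitch=+46.3°

Key-timestep trajectory:
   step    t(s)  b1.x    b1.z    b1.vx   b1.vz   b2.x    b2.z    b2.vx   b2.vz 
     54  0.3624   +0.000  +0.022  +0.000  +0.000   +0.062  +0.060  +0.028  +0.013
    108  0.7248   +0.000  +0.022  -0.001  +0.000   +0.055  +0.057  +0.000  +0.000
    162  1.0872   +0.000  +0.022  -0.001  +0.000   +0.055  +0.057  +0.000  +0.000


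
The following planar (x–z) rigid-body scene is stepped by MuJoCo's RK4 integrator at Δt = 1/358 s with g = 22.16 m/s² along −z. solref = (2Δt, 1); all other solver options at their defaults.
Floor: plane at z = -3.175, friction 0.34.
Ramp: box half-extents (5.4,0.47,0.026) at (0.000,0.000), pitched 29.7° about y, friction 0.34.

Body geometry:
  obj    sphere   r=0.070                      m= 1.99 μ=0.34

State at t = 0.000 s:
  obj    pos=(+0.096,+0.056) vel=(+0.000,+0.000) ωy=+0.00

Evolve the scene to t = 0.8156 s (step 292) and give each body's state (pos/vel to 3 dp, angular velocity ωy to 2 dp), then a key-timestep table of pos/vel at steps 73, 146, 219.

State at t = 0.8156 s:
  obj    pos=(+2.362,-1.237) vel=(+5.556,-3.169) ωy=+91.37

Key-timestep trajectory:
   step    t(s)  obj.x    obj.z    obj.vx   obj.vz 
     73  0.2039   +0.238  -0.025  +1.389  -0.792
    146  0.4078   +0.663  -0.267  +2.778  -1.585
    219  0.6117   +1.371  -0.671  +4.167  -2.377


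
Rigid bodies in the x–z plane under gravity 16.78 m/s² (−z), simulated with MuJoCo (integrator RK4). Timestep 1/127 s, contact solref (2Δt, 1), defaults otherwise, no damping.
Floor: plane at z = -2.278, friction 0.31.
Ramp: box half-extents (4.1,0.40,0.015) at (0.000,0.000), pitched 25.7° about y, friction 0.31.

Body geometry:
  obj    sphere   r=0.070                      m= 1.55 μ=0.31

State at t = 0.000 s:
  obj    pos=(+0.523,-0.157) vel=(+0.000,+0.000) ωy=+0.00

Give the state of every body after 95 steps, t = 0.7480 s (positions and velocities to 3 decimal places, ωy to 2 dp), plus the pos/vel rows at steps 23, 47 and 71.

State at t = 0.7480 s:
  obj    pos=(+1.833,-0.788) vel=(+3.503,-1.686) ωy=+55.52

Key-timestep trajectory:
   step    t(s)  obj.x    obj.z    obj.vx   obj.vz 
     23  0.1811   +0.600  -0.194  +0.848  -0.408
     47  0.3701   +0.844  -0.312  +1.733  -0.834
     71  0.5591   +1.255  -0.510  +2.618  -1.260


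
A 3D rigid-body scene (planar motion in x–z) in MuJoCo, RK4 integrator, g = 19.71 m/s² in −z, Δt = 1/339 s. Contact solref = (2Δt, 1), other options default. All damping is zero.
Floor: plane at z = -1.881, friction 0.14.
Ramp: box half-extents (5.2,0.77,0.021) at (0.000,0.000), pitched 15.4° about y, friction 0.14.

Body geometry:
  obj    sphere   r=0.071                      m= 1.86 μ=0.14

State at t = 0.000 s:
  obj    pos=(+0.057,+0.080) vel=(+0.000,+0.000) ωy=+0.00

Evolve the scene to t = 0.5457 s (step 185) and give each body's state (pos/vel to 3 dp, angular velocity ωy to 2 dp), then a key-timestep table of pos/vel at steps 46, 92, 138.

State at t = 0.5457 s:
  obj    pos=(+0.594,-0.068) vel=(+1.967,-0.542) ωy=+28.73

Key-timestep trajectory:
   step    t(s)  obj.x    obj.z    obj.vx   obj.vz 
     46  0.1357   +0.090  +0.071  +0.489  -0.135
     92  0.2714   +0.190  +0.043  +0.978  -0.269
    138  0.4071   +0.356  -0.003  +1.467  -0.404


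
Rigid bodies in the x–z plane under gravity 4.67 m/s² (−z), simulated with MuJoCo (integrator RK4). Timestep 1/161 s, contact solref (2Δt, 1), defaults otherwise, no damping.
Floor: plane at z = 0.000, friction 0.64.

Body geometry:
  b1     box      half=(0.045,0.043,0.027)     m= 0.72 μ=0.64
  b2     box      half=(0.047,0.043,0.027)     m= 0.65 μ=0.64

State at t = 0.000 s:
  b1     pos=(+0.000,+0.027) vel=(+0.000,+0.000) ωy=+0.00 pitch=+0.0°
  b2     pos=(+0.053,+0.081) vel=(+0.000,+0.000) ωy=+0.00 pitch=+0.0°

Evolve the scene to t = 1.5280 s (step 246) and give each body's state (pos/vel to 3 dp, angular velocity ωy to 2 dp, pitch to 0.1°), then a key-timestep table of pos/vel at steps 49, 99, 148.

State at t = 1.5280 s:
  b1     pos=(+0.000,+0.027) vel=(+0.000,+0.000) ωy=+0.00 pitch=+0.0°
  b2     pos=(+0.097,+0.047) vel=(+0.000,+0.000) ωy=+0.00 pitch=+90.0°

Key-timestep trajectory:
   step    t(s)  b1.x    b1.z    b1.vx   b1.vz   b2.x    b2.z    b2.vx   b2.vz 
     49  0.3043   +0.000  +0.027  +0.000  +0.000   +0.082  +0.052  +0.261  +0.002
     99  0.6149   +0.000  +0.027  +0.000  +0.000   +0.115  +0.053  -0.015  -0.003
    148  0.9193   +0.000  +0.027  +0.000  +0.000   +0.093  +0.049  +0.021  -0.009


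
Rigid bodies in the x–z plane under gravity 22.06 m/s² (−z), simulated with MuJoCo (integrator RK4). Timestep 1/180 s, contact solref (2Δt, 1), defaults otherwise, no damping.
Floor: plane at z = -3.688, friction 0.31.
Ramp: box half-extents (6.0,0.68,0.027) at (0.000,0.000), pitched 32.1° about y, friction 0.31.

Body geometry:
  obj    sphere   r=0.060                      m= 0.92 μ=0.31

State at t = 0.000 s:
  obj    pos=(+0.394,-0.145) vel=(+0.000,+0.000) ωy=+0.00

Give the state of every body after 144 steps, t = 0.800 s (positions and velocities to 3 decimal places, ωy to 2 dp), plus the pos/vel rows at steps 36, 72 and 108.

State at t = 0.800 s:
  obj    pos=(+2.664,-1.569) vel=(+5.675,-3.560) ωy=+111.61

Key-timestep trajectory:
   step    t(s)  obj.x    obj.z    obj.vx   obj.vz 
     36  0.2000   +0.536  -0.234  +1.419  -0.890
     72  0.4000   +0.962  -0.501  +2.838  -1.780
    108  0.6000   +1.671  -0.946  +4.256  -2.670


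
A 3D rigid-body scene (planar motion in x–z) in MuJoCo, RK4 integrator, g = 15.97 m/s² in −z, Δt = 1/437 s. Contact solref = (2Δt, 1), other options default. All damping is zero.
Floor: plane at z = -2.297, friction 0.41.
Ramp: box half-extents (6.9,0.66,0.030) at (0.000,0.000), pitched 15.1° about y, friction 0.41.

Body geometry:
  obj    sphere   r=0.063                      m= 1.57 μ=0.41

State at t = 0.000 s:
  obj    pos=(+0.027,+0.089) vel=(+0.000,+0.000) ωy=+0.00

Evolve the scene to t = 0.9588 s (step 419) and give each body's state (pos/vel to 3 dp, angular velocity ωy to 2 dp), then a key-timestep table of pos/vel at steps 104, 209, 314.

State at t = 0.9588 s:
  obj    pos=(+1.346,-0.267) vel=(+2.751,-0.742) ωy=+45.22

Key-timestep trajectory:
   step    t(s)  obj.x    obj.z    obj.vx   obj.vz 
    104  0.2380   +0.108  +0.067  +0.683  -0.184
    209  0.4783   +0.355  +0.000  +1.372  -0.370
    314  0.7185   +0.768  -0.111  +2.062  -0.556


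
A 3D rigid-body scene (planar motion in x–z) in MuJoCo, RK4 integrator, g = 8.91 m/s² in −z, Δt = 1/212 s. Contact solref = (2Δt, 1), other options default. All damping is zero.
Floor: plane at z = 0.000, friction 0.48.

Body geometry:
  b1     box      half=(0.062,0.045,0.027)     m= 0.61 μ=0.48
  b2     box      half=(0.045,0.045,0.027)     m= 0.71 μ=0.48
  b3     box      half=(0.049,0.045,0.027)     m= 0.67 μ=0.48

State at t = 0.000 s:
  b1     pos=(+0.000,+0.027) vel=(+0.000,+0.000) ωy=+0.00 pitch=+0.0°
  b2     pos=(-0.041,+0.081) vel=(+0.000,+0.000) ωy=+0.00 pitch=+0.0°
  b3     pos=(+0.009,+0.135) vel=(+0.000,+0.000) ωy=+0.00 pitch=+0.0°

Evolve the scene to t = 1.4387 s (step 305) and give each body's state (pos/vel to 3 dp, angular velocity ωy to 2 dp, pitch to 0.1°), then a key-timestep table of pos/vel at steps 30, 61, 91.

State at t = 1.4387 s:
  b1     pos=(+0.000,+0.027) vel=(+0.000,+0.000) ωy=+0.00 pitch=+0.0°
  b2     pos=(-0.041,+0.081) vel=(+0.000,+0.000) ωy=+0.00 pitch=+0.0°
  b3     pos=(+0.131,+0.027) vel=(+0.000,+0.000) ωy=+0.00 pitch=+180.0°

Key-timestep trajectory:
   step    t(s)  b1.x    b1.z    b1.vx   b1.vz   b2.x    b2.z    b2.vx   b2.vz   b3.x    b3.z    b3.vx   b3.vz 
     30  0.1415   +0.000  +0.027  +0.000  +0.000   -0.041  +0.081  -0.001  +0.000   +0.017  +0.132  +0.129  -0.065
     61  0.2877   +0.000  +0.027  +0.000  +0.000   -0.041  +0.081  +0.000  +0.000   +0.051  +0.106  +0.362  -0.147
     91  0.4292   +0.000  +0.027  +0.000  +0.000   -0.041  +0.081  +0.000  +0.000   +0.106  +0.077  +0.417  -0.629


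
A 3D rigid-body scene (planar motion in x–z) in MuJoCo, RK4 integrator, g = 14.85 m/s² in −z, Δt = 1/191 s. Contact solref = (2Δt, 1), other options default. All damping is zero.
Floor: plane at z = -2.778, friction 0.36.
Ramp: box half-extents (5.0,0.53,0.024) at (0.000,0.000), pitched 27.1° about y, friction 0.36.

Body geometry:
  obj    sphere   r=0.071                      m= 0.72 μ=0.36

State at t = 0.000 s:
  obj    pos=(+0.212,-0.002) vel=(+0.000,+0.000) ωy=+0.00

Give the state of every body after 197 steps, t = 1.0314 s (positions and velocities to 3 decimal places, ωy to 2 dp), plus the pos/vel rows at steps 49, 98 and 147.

State at t = 1.0314 s:
  obj    pos=(+2.500,-1.173) vel=(+4.437,-2.270) ωy=+70.18

Key-timestep trajectory:
   step    t(s)  obj.x    obj.z    obj.vx   obj.vz 
     49  0.2565   +0.354  -0.074  +1.104  -0.565
     98  0.5131   +0.778  -0.292  +2.207  -1.129
    147  0.7696   +1.486  -0.654  +3.311  -1.694


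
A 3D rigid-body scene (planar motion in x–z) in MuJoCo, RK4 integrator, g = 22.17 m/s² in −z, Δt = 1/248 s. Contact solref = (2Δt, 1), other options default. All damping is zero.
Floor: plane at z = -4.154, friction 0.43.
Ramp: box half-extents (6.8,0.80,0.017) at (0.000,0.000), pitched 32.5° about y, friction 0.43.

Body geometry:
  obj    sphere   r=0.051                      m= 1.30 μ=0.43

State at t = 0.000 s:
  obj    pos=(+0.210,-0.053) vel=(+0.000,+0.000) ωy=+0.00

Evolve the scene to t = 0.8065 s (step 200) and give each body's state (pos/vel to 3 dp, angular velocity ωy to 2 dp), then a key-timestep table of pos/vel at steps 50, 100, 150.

State at t = 0.8065 s:
  obj    pos=(+2.544,-1.540) vel=(+5.787,-3.687) ωy=+134.53

Key-timestep trajectory:
   step    t(s)  obj.x    obj.z    obj.vx   obj.vz 
     50  0.2016   +0.356  -0.146  +1.447  -0.922
    100  0.4032   +0.793  -0.425  +2.894  -1.843
    150  0.6048   +1.523  -0.889  +4.340  -2.765


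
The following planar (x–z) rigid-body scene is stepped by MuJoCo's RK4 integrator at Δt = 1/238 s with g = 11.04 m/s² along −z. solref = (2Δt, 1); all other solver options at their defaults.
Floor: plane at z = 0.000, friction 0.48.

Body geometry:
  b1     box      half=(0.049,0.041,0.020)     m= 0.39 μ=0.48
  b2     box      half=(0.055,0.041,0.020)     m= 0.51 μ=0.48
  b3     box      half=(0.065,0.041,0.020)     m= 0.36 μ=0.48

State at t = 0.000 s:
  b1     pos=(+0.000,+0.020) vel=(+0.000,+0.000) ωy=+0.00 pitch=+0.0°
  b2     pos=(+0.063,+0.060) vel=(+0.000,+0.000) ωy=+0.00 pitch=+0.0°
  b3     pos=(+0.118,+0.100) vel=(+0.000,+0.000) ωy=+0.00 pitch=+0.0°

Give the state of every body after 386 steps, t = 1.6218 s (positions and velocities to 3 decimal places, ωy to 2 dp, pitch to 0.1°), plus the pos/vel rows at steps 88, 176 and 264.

State at t = 1.6218 s:
  b1     pos=(-0.001,+0.020) vel=(+0.000,+0.000) ωy=+0.00 pitch=+0.0°
  b2     pos=(+0.072,+0.048) vel=(+0.000,+0.000) ωy=-0.01 pitch=+35.1°
  b3     pos=(+0.133,+0.054) vel=(+0.001,+0.000) ωy=-0.01 pitch=+35.1°

Key-timestep trajectory:
   step    t(s)  b1.x    b1.z    b1.vx   b1.vz   b2.x    b2.z    b2.vx   b2.vz   b3.x    b3.z    b3.vx   b3.vz 
     88  0.3697   +0.000  +0.020  +0.000  +0.000   +0.071  +0.048  +0.000  +0.000   +0.132  +0.054  +0.002  -0.001
    176  0.7395   +0.000  +0.020  +0.000  +0.000   +0.071  +0.048  +0.000  +0.000   +0.132  +0.054  +0.000  +0.000
    264  1.1092   -0.001  +0.020  +0.000  +0.000   +0.072  +0.048  +0.000  +0.000   +0.133  +0.054  +0.001  +0.000


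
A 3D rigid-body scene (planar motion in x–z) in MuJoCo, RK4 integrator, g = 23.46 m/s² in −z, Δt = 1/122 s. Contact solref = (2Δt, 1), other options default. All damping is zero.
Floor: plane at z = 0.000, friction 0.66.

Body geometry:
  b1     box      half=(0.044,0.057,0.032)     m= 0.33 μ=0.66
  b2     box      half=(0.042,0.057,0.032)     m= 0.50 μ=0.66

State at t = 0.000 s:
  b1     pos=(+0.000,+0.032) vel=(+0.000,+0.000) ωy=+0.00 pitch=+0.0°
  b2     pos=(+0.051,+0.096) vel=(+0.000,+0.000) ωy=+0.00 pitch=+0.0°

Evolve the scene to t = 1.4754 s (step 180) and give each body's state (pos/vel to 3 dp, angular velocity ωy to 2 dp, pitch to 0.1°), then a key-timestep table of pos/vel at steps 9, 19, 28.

State at t = 1.4754 s:
  b1     pos=(+0.000,+0.032) vel=(+0.000,+0.000) ωy=+0.00 pitch=+0.0°
  b2     pos=(+0.089,+0.042) vel=(+0.000,+0.000) ωy=+0.00 pitch=+90.0°

Key-timestep trajectory:
   step    t(s)  b1.x    b1.z    b1.vx   b1.vz   b2.x    b2.z    b2.vx   b2.vz 
      9  0.0738   +0.000  +0.032  -0.002  +0.005   +0.059  +0.093  +0.242  -0.105
     19  0.1557   +0.000  +0.032  +0.000  +0.001   +0.088  +0.043  +0.488  -1.245
     28  0.2295   +0.000  +0.032  +0.000  +0.000   +0.090  +0.041  -0.025  +0.044


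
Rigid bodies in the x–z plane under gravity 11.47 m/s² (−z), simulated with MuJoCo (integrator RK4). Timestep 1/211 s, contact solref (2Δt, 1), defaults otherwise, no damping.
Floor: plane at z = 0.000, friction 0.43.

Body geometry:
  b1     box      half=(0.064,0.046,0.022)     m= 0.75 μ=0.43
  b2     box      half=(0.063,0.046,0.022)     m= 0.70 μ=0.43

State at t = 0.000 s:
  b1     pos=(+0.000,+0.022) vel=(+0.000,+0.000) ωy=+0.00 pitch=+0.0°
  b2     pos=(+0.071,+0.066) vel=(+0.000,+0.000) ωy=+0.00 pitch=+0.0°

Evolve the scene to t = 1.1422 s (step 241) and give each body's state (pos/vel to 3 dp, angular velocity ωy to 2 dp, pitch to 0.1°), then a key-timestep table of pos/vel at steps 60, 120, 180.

State at t = 1.1422 s:
  b1     pos=(+0.000,+0.022) vel=(+0.000,+0.000) ωy=+0.00 pitch=+0.0°
  b2     pos=(+0.084,+0.056) vel=(+0.001,-0.001) ωy=-0.01 pitch=+38.2°

Key-timestep trajectory:
   step    t(s)  b1.x    b1.z    b1.vx   b1.vz   b2.x    b2.z    b2.vx   b2.vz 
     60  0.2844   +0.000  +0.022  +0.000  +0.003   +0.083  +0.057  +0.033  -0.003
    120  0.5687   +0.000  +0.022  +0.000  +0.000   +0.083  +0.057  +0.001  -0.001
    180  0.8531   +0.000  +0.022  +0.000  +0.000   +0.083  +0.056  +0.001  -0.001


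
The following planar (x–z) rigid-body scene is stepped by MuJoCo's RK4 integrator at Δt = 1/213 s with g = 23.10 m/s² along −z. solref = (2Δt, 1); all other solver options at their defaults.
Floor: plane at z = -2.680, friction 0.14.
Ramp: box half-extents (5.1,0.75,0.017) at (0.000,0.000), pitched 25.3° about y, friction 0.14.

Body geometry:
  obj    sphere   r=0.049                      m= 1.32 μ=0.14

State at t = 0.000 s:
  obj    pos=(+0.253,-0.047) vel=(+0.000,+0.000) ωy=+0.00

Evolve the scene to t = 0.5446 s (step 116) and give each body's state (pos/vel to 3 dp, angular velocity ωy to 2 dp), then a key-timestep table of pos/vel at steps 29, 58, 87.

State at t = 0.5446 s:
  obj    pos=(+1.199,-0.494) vel=(+3.472,-1.641) ωy=+78.33

Key-timestep trajectory:
   step    t(s)  obj.x    obj.z    obj.vx   obj.vz 
     29  0.1362   +0.312  -0.075  +0.869  -0.411
     58  0.2723   +0.490  -0.158  +1.737  -0.821
     87  0.4085   +0.785  -0.298  +2.604  -1.231


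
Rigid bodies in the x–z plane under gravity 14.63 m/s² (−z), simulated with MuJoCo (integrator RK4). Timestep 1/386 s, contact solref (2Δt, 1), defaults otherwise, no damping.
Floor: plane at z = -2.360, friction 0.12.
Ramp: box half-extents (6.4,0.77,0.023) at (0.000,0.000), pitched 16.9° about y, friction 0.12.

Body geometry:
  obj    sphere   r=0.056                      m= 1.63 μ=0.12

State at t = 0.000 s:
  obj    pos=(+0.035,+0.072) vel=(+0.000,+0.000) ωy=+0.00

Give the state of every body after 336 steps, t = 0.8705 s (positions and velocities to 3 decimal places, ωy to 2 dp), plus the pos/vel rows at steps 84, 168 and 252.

State at t = 0.8705 s:
  obj    pos=(+1.136,-0.263) vel=(+2.530,-0.769) ωy=+47.21

Key-timestep trajectory:
   step    t(s)  obj.x    obj.z    obj.vx   obj.vz 
     84  0.2176   +0.104  +0.051  +0.633  -0.192
    168  0.4352   +0.310  -0.012  +1.265  -0.384
    252  0.6528   +0.655  -0.116  +1.898  -0.577


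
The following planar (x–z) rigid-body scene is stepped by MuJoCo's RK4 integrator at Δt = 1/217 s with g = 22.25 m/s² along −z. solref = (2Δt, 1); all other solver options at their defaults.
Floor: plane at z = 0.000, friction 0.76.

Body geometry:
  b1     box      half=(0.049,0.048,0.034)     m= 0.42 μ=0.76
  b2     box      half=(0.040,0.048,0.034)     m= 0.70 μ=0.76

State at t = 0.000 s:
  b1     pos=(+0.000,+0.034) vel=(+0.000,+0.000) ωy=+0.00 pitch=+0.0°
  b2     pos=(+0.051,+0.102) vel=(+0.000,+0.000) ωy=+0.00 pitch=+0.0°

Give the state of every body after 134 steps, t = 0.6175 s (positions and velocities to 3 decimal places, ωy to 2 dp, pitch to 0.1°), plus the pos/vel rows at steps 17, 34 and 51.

State at t = 0.6175 s:
  b1     pos=(+0.000,+0.034) vel=(+0.000,+0.000) ωy=+0.00 pitch=+0.0°
  b2     pos=(+0.091,+0.040) vel=(+0.000,+0.000) ωy=+0.00 pitch=+90.0°

Key-timestep trajectory:
   step    t(s)  b1.x    b1.z    b1.vx   b1.vz   b2.x    b2.z    b2.vx   b2.vz 
     17  0.0783   +0.000  +0.034  -0.001  +0.000   +0.054  +0.101  +0.084  -0.012
     34  0.1567   +0.000  +0.034  -0.001  +0.001   +0.069  +0.096  +0.322  -0.233
     51  0.2350   +0.000  +0.034  +0.000  +0.000   +0.095  +0.035  -0.127  -0.062


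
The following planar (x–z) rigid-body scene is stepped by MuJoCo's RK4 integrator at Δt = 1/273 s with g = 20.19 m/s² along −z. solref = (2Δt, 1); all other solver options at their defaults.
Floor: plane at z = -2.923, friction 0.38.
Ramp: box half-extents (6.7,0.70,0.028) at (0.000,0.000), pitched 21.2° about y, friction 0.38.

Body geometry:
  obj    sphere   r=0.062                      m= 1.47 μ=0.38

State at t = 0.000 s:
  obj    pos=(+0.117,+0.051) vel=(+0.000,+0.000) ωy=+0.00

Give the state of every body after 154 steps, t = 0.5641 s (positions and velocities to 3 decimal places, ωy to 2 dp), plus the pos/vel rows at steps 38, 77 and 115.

State at t = 0.5641 s:
  obj    pos=(+0.891,-0.249) vel=(+2.743,-1.064) ωy=+47.44

Key-timestep trajectory:
   step    t(s)  obj.x    obj.z    obj.vx   obj.vz 
     38  0.1392   +0.164  +0.033  +0.677  -0.263
     77  0.2821   +0.311  -0.024  +1.372  -0.532
    115  0.4212   +0.549  -0.116  +2.048  -0.794


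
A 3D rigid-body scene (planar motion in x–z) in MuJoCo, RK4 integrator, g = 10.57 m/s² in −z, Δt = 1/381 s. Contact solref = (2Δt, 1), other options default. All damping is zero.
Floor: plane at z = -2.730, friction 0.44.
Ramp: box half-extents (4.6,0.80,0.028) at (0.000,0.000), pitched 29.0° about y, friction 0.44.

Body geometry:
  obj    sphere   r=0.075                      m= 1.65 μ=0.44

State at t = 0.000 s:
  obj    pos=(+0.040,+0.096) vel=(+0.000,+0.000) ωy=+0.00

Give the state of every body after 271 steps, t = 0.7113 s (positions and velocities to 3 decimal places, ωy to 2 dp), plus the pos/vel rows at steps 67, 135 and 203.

State at t = 0.7113 s:
  obj    pos=(+0.850,-0.353) vel=(+2.277,-1.262) ωy=+34.71

Key-timestep trajectory:
   step    t(s)  obj.x    obj.z    obj.vx   obj.vz 
     67  0.1759   +0.089  +0.068  +0.563  -0.312
    135  0.3543   +0.241  -0.016  +1.134  -0.629
    203  0.5328   +0.494  -0.156  +1.706  -0.946


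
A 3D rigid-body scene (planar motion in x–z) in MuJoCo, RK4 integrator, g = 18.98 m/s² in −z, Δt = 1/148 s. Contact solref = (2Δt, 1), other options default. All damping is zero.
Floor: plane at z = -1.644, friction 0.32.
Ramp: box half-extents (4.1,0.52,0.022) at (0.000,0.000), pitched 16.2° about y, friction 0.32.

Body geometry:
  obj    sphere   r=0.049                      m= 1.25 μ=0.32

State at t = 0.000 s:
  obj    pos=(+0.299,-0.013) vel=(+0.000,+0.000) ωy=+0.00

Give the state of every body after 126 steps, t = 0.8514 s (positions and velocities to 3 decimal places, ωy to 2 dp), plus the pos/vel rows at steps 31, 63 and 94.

State at t = 0.8514 s:
  obj    pos=(+1.615,-0.395) vel=(+3.092,-0.898) ωy=+65.70

Key-timestep trajectory:
   step    t(s)  obj.x    obj.z    obj.vx   obj.vz 
     31  0.2095   +0.379  -0.036  +0.761  -0.221
     63  0.4257   +0.628  -0.109  +1.546  -0.449
     94  0.6351   +1.032  -0.226  +2.307  -0.670


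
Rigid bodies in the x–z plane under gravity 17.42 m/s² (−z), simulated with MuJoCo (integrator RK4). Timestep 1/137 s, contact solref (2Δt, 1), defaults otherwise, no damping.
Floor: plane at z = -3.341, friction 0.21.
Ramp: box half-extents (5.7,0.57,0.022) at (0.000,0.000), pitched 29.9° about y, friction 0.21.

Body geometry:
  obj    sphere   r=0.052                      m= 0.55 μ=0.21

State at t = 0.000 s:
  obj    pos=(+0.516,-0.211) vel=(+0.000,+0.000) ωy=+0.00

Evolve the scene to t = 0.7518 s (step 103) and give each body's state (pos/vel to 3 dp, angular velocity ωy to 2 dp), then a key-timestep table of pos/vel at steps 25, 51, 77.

State at t = 0.7518 s:
  obj    pos=(+2.036,-1.085) vel=(+4.043,-2.325) ωy=+89.63

Key-timestep trajectory:
   step    t(s)  obj.x    obj.z    obj.vx   obj.vz 
     25  0.1825   +0.606  -0.263  +0.982  -0.565
     51  0.3723   +0.889  -0.426  +2.002  -1.151
     77  0.5620   +1.366  -0.700  +3.023  -1.738


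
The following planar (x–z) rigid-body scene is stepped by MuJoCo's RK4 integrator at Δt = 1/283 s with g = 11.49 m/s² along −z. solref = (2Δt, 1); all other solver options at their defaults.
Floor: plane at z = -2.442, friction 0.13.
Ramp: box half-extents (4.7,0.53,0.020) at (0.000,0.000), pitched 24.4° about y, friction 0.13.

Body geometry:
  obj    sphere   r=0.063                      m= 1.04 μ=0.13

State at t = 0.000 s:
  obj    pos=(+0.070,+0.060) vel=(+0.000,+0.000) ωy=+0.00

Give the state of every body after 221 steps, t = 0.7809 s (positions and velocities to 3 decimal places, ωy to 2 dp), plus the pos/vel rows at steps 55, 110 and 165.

State at t = 0.7809 s:
  obj    pos=(+1.012,-0.368) vel=(+2.411,-1.094) ωy=+42.01

Key-timestep trajectory:
   step    t(s)  obj.x    obj.z    obj.vx   obj.vz 
     55  0.1943   +0.128  +0.033  +0.602  -0.272
    110  0.3887   +0.304  -0.047  +1.201  -0.542
    165  0.5830   +0.595  -0.179  +1.797  -0.827


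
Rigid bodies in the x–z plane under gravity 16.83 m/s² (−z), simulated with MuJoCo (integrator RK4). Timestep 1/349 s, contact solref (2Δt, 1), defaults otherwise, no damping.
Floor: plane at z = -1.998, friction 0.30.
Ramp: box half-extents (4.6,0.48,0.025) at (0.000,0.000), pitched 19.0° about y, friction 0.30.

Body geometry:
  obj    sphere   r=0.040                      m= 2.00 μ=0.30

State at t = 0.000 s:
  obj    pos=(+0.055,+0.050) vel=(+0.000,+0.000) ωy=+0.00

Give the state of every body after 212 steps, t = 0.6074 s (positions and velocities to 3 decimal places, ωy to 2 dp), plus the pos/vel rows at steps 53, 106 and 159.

State at t = 0.6074 s:
  obj    pos=(+0.738,-0.185) vel=(+2.248,-0.774) ωy=+59.43

Key-timestep trajectory:
   step    t(s)  obj.x    obj.z    obj.vx   obj.vz 
     53  0.1519   +0.098  +0.035  +0.562  -0.194
    106  0.3037   +0.226  -0.009  +1.124  -0.387
    159  0.4556   +0.439  -0.082  +1.686  -0.581


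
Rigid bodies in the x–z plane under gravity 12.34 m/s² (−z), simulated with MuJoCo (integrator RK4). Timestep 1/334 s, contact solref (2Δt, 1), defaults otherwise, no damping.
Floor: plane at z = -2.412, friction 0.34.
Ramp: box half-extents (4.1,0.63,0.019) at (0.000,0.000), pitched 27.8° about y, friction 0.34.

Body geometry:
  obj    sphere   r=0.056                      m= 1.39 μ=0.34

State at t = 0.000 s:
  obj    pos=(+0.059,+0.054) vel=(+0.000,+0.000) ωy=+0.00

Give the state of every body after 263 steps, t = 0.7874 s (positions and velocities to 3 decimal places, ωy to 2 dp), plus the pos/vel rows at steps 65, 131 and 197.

State at t = 0.7874 s:
  obj    pos=(+1.186,-0.541) vel=(+2.863,-1.510) ωy=+57.80

Key-timestep trajectory:
   step    t(s)  obj.x    obj.z    obj.vx   obj.vz 
     65  0.1946   +0.128  +0.017  +0.708  -0.373
    131  0.3922   +0.339  -0.094  +1.426  -0.752
    197  0.5898   +0.692  -0.280  +2.145  -1.131


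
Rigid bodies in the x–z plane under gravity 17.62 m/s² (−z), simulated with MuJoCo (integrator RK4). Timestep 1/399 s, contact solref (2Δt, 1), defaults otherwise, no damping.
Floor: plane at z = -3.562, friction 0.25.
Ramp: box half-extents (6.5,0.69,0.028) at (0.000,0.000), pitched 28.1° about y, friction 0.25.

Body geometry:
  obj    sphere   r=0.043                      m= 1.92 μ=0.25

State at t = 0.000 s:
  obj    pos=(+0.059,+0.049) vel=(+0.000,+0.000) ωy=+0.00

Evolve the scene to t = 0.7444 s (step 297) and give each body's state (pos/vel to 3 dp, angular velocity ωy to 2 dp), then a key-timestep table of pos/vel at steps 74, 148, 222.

State at t = 0.7444 s:
  obj    pos=(+1.508,-0.725) vel=(+3.893,-2.078) ωy=+102.60

Key-timestep trajectory:
   step    t(s)  obj.x    obj.z    obj.vx   obj.vz 
     74  0.1855   +0.149  +0.001  +0.970  -0.518
    148  0.3709   +0.419  -0.143  +1.940  -1.036
    222  0.5564   +0.869  -0.383  +2.910  -1.554


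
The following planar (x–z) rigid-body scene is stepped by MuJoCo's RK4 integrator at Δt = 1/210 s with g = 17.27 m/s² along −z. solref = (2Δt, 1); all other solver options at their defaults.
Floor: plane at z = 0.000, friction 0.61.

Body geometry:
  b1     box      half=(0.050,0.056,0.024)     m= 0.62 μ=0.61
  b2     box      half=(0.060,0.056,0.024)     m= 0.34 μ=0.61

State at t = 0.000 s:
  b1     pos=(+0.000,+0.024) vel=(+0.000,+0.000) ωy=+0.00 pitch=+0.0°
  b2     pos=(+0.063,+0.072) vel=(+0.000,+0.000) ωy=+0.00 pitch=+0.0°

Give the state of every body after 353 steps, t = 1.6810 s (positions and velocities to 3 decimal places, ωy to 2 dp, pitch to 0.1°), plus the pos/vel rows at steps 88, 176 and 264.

State at t = 1.6810 s:
  b1     pos=(+0.000,+0.024) vel=(+0.000,+0.000) ωy=+0.00 pitch=+0.0°
  b2     pos=(+0.075,+0.058) vel=(+0.000,+0.000) ωy=-0.01 pitch=+41.2°

Key-timestep trajectory:
   step    t(s)  b1.x    b1.z    b1.vx   b1.vz   b2.x    b2.z    b2.vx   b2.vz 
     88  0.4190   +0.000  +0.024  +0.000  +0.000   +0.075  +0.058  +0.000  +0.000
    176  0.8381   +0.000  +0.024  +0.000  +0.000   +0.075  +0.058  +0.000  +0.000
    264  1.2571   +0.000  +0.024  +0.000  +0.000   +0.075  +0.058  +0.000  +0.000


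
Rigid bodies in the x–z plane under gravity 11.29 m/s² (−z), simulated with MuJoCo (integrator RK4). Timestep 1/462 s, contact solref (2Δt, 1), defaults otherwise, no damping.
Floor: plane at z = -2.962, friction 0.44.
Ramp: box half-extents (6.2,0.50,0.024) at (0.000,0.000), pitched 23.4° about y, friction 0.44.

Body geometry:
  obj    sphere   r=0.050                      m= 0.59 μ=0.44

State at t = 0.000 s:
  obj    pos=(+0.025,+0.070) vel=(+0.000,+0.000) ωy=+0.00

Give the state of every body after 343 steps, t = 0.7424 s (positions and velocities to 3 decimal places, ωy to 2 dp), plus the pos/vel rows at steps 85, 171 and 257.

State at t = 0.7424 s:
  obj    pos=(+0.835,-0.281) vel=(+2.182,-0.944) ωy=+47.55

Key-timestep trajectory:
   step    t(s)  obj.x    obj.z    obj.vx   obj.vz 
     85  0.1840   +0.075  +0.048  +0.541  -0.234
    171  0.3701   +0.226  -0.017  +1.088  -0.471
    257  0.5563   +0.480  -0.127  +1.635  -0.708


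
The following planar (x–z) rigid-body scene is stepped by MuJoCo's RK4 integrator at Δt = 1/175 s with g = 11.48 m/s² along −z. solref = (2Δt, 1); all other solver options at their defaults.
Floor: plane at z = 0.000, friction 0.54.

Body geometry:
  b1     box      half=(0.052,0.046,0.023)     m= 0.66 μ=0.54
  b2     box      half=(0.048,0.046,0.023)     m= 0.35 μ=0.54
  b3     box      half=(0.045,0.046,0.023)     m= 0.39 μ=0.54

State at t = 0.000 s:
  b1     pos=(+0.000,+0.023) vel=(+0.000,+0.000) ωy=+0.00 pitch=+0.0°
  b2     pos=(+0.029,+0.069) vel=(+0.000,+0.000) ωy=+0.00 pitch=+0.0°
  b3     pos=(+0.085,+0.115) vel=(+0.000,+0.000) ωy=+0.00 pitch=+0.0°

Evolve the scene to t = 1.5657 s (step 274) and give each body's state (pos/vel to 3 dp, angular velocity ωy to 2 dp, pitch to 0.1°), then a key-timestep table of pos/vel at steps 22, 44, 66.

State at t = 1.5657 s:
  b1     pos=(+0.000,+0.023) vel=(+0.000,+0.000) ωy=+0.00 pitch=+0.0°
  b2     pos=(+0.029,+0.069) vel=(+0.000,+0.000) ωy=+0.00 pitch=+0.0°
  b3     pos=(+0.107,+0.045) vel=(+0.000,+0.000) ωy=+0.00 pitch=+90.0°

Key-timestep trajectory:
   step    t(s)  b1.x    b1.z    b1.vx   b1.vz   b2.x    b2.z    b2.vx   b2.vz   b3.x    b3.z    b3.vx   b3.vz 
     22  0.1257   +0.000  +0.023  +0.000  +0.000   +0.029  +0.069  +0.001  +0.001   +0.097  +0.106  +0.185  -0.244
     44  0.2514   +0.000  +0.023  +0.000  +0.000   +0.029  +0.069  +0.000  +0.000   +0.111  +0.046  -0.126  +0.034
     66  0.3771   +0.000  +0.023  +0.000  +0.000   +0.029  +0.069  +0.000  +0.000   +0.108  +0.045  +0.032  +0.022


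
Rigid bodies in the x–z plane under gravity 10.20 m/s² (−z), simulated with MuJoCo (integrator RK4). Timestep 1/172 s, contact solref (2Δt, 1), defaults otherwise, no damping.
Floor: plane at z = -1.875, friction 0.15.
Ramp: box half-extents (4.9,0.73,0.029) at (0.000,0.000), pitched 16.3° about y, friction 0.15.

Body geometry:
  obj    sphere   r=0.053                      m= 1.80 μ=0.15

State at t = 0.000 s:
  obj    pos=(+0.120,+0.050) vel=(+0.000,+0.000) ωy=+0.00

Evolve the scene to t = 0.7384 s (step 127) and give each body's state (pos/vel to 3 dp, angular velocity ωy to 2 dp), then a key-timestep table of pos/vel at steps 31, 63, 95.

State at t = 0.7384 s:
  obj    pos=(+0.655,-0.106) vel=(+1.449,-0.424) ωy=+28.48

Key-timestep trajectory:
   step    t(s)  obj.x    obj.z    obj.vx   obj.vz 
     31  0.1802   +0.152  +0.041  +0.354  -0.103
     63  0.3663   +0.252  +0.012  +0.719  -0.210
     95  0.5523   +0.420  -0.037  +1.084  -0.317


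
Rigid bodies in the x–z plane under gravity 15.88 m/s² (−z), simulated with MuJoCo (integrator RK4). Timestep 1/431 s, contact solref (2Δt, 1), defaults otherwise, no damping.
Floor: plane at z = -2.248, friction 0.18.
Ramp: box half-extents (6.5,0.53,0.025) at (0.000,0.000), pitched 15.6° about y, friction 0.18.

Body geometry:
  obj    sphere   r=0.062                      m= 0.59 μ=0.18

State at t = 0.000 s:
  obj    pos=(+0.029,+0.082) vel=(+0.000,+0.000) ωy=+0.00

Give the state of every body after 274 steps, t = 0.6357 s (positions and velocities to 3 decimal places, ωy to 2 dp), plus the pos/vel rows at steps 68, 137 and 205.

State at t = 0.6357 s:
  obj    pos=(+0.623,-0.084) vel=(+1.868,-0.522) ωy=+31.27

Key-timestep trajectory:
   step    t(s)  obj.x    obj.z    obj.vx   obj.vz 
     68  0.1578   +0.066  +0.072  +0.464  -0.129
    137  0.3179   +0.178  +0.041  +0.934  -0.261
    205  0.4756   +0.361  -0.011  +1.397  -0.390


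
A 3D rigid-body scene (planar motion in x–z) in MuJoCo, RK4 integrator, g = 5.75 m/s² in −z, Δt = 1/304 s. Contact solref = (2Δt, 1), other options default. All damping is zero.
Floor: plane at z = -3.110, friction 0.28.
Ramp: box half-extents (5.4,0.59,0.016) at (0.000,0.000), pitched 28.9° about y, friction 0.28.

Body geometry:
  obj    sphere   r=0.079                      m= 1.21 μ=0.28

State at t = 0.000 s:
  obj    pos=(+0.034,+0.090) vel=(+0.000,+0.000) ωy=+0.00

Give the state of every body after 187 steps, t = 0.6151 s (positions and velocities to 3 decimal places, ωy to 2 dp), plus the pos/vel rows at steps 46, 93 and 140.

State at t = 0.6151 s:
  obj    pos=(+0.363,-0.092) vel=(+1.069,-0.590) ωy=+15.45

Key-timestep trajectory:
   step    t(s)  obj.x    obj.z    obj.vx   obj.vz 
     46  0.1513   +0.054  +0.079  +0.263  -0.145
     93  0.3059   +0.115  +0.045  +0.532  -0.294
    140  0.4605   +0.218  -0.012  +0.800  -0.442


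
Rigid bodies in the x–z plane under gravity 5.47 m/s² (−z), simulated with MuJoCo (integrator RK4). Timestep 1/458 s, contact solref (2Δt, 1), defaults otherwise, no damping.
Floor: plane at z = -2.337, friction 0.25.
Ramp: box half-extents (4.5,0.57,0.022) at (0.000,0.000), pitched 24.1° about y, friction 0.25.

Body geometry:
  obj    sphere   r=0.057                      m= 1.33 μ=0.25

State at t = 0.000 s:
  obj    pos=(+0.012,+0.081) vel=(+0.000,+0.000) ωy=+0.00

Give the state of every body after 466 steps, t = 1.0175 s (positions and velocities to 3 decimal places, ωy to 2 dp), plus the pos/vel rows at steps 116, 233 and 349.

State at t = 1.0175 s:
  obj    pos=(+0.766,-0.256) vel=(+1.482,-0.663) ωy=+28.48

Key-timestep trajectory:
   step    t(s)  obj.x    obj.z    obj.vx   obj.vz 
    116  0.2533   +0.059  +0.060  +0.369  -0.165
    233  0.5087   +0.201  -0.003  +0.741  -0.331
    349  0.7620   +0.435  -0.108  +1.110  -0.496


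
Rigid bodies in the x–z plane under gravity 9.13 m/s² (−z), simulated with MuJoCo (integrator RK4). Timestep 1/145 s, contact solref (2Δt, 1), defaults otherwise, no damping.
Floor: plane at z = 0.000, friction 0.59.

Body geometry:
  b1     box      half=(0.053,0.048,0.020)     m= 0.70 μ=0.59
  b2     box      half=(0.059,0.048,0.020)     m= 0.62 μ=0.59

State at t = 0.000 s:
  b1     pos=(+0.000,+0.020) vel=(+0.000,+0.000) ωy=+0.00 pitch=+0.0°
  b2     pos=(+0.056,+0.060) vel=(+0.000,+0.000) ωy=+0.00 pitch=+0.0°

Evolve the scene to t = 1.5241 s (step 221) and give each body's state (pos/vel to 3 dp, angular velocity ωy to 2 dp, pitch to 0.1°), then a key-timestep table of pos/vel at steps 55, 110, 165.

State at t = 1.5241 s:
  b1     pos=(-0.001,+0.020) vel=(+0.000,+0.000) ωy=+0.00 pitch=+0.0°
  b2     pos=(+0.068,+0.053) vel=(+0.000,-0.001) ωy=-0.02 pitch=+39.6°

Key-timestep trajectory:
   step    t(s)  b1.x    b1.z    b1.vx   b1.vz   b2.x    b2.z    b2.vx   b2.vz 
     55  0.3793   +0.000  +0.020  +0.000  +0.000   +0.067  +0.054  +0.022  +0.001
    110  0.7586   +0.000  +0.020  +0.000  +0.000   +0.068  +0.054  +0.000  -0.001
    165  1.1379   +0.000  +0.020  +0.000  +0.000   +0.068  +0.053  +0.000  -0.001
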